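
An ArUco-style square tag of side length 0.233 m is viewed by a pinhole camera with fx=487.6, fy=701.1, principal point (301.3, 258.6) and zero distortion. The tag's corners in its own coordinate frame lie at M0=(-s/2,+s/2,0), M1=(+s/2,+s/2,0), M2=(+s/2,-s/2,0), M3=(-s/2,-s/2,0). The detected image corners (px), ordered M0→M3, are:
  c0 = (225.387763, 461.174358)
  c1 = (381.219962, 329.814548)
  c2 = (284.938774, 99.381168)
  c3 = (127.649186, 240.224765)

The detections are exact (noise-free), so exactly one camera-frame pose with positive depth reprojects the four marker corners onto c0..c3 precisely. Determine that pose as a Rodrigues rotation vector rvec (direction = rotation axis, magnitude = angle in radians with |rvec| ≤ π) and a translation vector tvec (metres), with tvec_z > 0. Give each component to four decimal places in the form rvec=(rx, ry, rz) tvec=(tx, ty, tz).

rvec=(0.0854, 0.0498, -0.5442) tvec=(-0.0592, 0.0232, 0.6152)

Intrinsics K: fx=487.6, fy=701.1, cx=301.3, cy=258.6
Marker side s = 0.233 m; corners in marker frame (Z=0):
  M0 = (-0.1165, +0.1165, 0)
  M1 = (+0.1165, +0.1165, 0)
  M2 = (+0.1165, -0.1165, 0)
  M3 = (-0.1165, -0.1165, 0)
Detected image corners:
  c0 = (225.387763, 461.174358) px
  c1 = (381.219962, 329.814548) px
  c2 = (284.938774, 99.381168) px
  c3 = (127.649186, 240.224765) px
Planar DLT: solve 8×8 A·h = b for H (H[2,2]=1):
  H  [+642.91140 +444.53162 +254.38560]
  H  [-616.01711 +999.57764 +285.00235]
  H  [-0.11375 +0.11044 +1.00000]
B = K⁻¹H; ‖b₁‖=1.625356, ‖b₂‖=1.625356; λ = 2/(‖b₁‖+‖b₂‖) = 0.615250, sign → tz>0 ⇒ λ=+0.615250
r₁ = λ·B[:,0] = (+0.85447,-0.51477,-0.06999); r₂ = λ·B[:,1] = (+0.51892,+0.85212,+0.06795)
r₃ = r₁×r₂ = (+0.02466,-0.09437,+0.99523); SVD([r₁ r₂ r₃]) → R = UVᵀ:
  R  [+0.85447 +0.51892 +0.02466]
  R  [-0.51477 +0.85212 -0.09437]
  R  [-0.06999 +0.06795 +0.99523]
t = (-0.05920, +0.02317, +0.61525) m
tr R = 2.701815; θ = arccos((tr R − 1)/2) = 0.553086 rad = 31.689°
axis k = ((R−Rᵀ)₃₂, (R−Rᵀ)₁₃, (R−Rᵀ)₂₁) / (2 sinθ) = (+0.154496, +0.090083, -0.983878)
rvec = θ·k = (+0.085450, +0.049824, -0.544169)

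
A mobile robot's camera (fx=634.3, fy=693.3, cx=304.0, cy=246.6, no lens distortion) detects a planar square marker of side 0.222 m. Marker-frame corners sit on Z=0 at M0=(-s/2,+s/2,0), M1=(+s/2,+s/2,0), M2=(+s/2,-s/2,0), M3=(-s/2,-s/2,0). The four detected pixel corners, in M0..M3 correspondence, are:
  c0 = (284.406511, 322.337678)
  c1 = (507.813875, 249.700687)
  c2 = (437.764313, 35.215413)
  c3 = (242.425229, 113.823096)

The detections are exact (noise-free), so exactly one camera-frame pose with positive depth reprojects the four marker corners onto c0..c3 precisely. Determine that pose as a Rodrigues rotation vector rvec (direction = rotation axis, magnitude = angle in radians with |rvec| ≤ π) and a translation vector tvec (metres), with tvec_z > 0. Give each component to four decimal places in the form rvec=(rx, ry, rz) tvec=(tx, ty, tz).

rvec=(-0.3136, 0.2528, -0.2693) tvec=(0.0597, -0.0660, 0.6438)

Intrinsics K: fx=634.3, fy=693.3, cx=304.0, cy=246.6
Marker side s = 0.222 m; corners in marker frame (Z=0):
  M0 = (-0.1110, +0.1110, 0)
  M1 = (+0.1110, +0.1110, 0)
  M2 = (+0.1110, -0.1110, 0)
  M3 = (-0.1110, -0.1110, 0)
Detected image corners:
  c0 = (284.406511, 322.337678) px
  c1 = (507.813875, 249.700687) px
  c2 = (437.764313, 35.215413) px
  c3 = (242.425229, 113.823096) px
Planar DLT: solve 8×8 A·h = b for H (H[2,2]=1):
  H  [+824.21123 +58.67636 +362.84701]
  H  [-397.86418 +858.47793 +175.47841]
  H  [-0.31312 -0.52009 +1.00000]
B = K⁻¹H; ‖b₁‖=1.553358, ‖b₂‖=1.553358; λ = 2/(‖b₁‖+‖b₂‖) = 0.643767, sign → tz>0 ⇒ λ=+0.643767
r₁ = λ·B[:,0] = (+0.93312,-0.29774,-0.20158); r₂ = λ·B[:,1] = (+0.22002,+0.91624,-0.33482)
r₃ = r₁×r₂ = (+0.28438,+0.26808,+0.92047); SVD([r₁ r₂ r₃]) → R = UVᵀ:
  R  [+0.93312 +0.22002 +0.28438]
  R  [-0.29774 +0.91624 +0.26808]
  R  [-0.20158 -0.33482 +0.92047]
t = (+0.05973, -0.06604, +0.64377) m
tr R = 2.769826; θ = arccos((tr R − 1)/2) = 0.484489 rad = 27.759°
axis k = ((R−Rᵀ)₃₂, (R−Rᵀ)₁₃, (R−Rᵀ)₂₁) / (2 sinθ) = (-0.647222, +0.521691, -0.555826)
rvec = θ·k = (-0.313572, +0.252753, -0.269292)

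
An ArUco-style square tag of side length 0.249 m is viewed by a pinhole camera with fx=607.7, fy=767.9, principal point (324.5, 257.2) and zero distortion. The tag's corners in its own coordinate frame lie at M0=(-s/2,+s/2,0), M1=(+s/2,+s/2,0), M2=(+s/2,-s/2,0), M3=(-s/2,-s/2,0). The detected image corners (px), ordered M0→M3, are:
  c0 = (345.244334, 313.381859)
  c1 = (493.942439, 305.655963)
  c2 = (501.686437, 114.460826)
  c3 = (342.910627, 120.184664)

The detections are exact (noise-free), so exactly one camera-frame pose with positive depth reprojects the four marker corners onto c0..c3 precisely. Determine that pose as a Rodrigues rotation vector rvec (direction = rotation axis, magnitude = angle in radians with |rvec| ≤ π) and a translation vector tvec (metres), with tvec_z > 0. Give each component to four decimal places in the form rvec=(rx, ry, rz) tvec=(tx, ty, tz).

rvec=(0.2600, -0.0544, -0.0307) tvec=(0.1556, -0.0516, 0.9756)

Intrinsics K: fx=607.7, fy=767.9, cx=324.5, cy=257.2
Marker side s = 0.249 m; corners in marker frame (Z=0):
  M0 = (-0.1245, +0.1245, 0)
  M1 = (+0.1245, +0.1245, 0)
  M2 = (+0.1245, -0.1245, 0)
  M3 = (-0.1245, -0.1245, 0)
Detected image corners:
  c0 = (345.244334, 313.381859) px
  c1 = (493.942439, 305.655963) px
  c2 = (501.686437, 114.460826) px
  c3 = (342.910627, 120.184664) px
Planar DLT: solve 8×8 A·h = b for H (H[2,2]=1):
  H  [+638.25267 +100.20361 +421.39029]
  H  [-16.23880 +828.22345 +216.55989]
  H  [+0.05108 +0.26416 +1.00000]
B = K⁻¹H; ‖b₁‖=1.024990, ‖b₂‖=1.024990; λ = 2/(‖b₁‖+‖b₂‖) = 0.975619, sign → tz>0 ⇒ λ=+0.975619
r₁ = λ·B[:,0] = (+0.99806,-0.03732,+0.04983); r₂ = λ·B[:,1] = (+0.02325,+0.96594,+0.25772)
r₃ = r₁×r₂ = (-0.05775,-0.25606,+0.96493); SVD([r₁ r₂ r₃]) → R = UVᵀ:
  R  [+0.99806 +0.02325 -0.05775]
  R  [-0.03732 +0.96594 -0.25606]
  R  [+0.04983 +0.25772 +0.96493]
t = (+0.15555, -0.05163, +0.97562) m
tr R = 2.928935; θ = arccos((tr R − 1)/2) = 0.267376 rad = 15.320°
axis k = ((R−Rᵀ)₃₂, (R−Rᵀ)₁₃, (R−Rᵀ)₂₁) / (2 sinθ) = (+0.972319, -0.203604, -0.114639)
rvec = θ·k = (+0.259975, -0.054439, -0.030652)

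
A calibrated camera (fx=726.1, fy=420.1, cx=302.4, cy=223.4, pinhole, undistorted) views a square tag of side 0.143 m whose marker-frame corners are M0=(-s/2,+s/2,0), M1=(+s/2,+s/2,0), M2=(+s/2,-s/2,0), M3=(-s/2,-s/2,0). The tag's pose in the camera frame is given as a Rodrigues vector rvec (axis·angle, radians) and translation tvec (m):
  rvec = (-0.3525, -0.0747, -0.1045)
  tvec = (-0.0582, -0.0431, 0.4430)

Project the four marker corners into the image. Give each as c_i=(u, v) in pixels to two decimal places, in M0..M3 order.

Intrinsics K: fx=726.1, fy=420.1, cx=302.4, cy=223.4
Marker side s = 0.143 m; corners in marker frame (Z=0):
  M0 = (-0.0715, +0.0715, 0)
  M1 = (+0.0715, +0.0715, 0)
  M2 = (+0.0715, -0.0715, 0)
  M3 = (-0.0715, -0.0715, 0)
rvec = (-0.3525, -0.0747, -0.1045), |rvec| = θ = 0.37518 rad = 21.496°
Rodrigues: sinθ=0.36644, 1−cosθ=0.06956; R = I + sinθ·[k]× + (1−cosθ)·[k]×²:
    [+0.99185 +0.11508 -0.05476]
    [-0.08905 +0.93320 +0.34815]
    [+0.09116 -0.34043 +0.93584]
t = (-0.0582, -0.0431, 0.4430) m
M0: Pc = R·M0+t = (-0.12089, +0.02999, +0.41214); u = 726.1·(-0.12089)/0.41214 + 302.4 = 89.4208, v = 420.1·(+0.02999)/0.41214 + 223.4 = 253.9704
M1: Pc = R·M1+t = (+0.02095, +0.01726, +0.42518); u = 726.1·(+0.02095)/0.42518 + 302.4 = 338.1691, v = 420.1·(+0.01726)/0.42518 + 223.4 = 240.4505
M2: Pc = R·M2+t = (+0.00449, -0.11619, +0.47386); u = 726.1·(+0.00449)/0.47386 + 302.4 = 309.2784, v = 420.1·(-0.11619)/0.47386 + 223.4 = 120.3906
M3: Pc = R·M3+t = (-0.13735, -0.10346, +0.46082); u = 726.1·(-0.13735)/0.46082 + 302.4 = 85.9908, v = 420.1·(-0.10346)/0.46082 + 223.4 = 129.0859

c0=(89.42, 253.97) c1=(338.17, 240.45) c2=(309.28, 120.39) c3=(85.99, 129.09)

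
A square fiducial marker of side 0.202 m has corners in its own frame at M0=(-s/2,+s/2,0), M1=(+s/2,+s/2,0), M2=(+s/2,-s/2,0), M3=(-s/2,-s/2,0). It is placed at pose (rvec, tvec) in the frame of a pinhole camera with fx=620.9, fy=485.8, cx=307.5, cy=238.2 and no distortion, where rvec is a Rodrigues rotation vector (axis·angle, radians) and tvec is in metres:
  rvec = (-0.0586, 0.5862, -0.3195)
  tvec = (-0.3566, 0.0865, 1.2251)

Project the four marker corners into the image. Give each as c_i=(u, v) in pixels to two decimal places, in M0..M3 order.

c0=(107.31, 320.40) c1=(173.80, 301.54) c2=(147.52, 221.42) c3=(84.72, 246.54)

Intrinsics K: fx=620.9, fy=485.8, cx=307.5, cy=238.2
Marker side s = 0.202 m; corners in marker frame (Z=0):
  M0 = (-0.1010, +0.1010, 0)
  M1 = (+0.1010, +0.1010, 0)
  M2 = (+0.1010, -0.1010, 0)
  M3 = (-0.1010, -0.1010, 0)
rvec = (-0.0586, 0.5862, -0.3195), |rvec| = θ = 0.67018 rad = 38.399°
Rodrigues: sinθ=0.62113, 1−cosθ=0.21629; R = I + sinθ·[k]× + (1−cosθ)·[k]×²:
    [+0.78536 +0.27957 +0.55231]
    [-0.31266 +0.94919 -0.03588]
    [-0.53428 -0.14450 +0.83287]
t = (-0.3566, 0.0865, 1.2251) m
M0: Pc = R·M0+t = (-0.40768, +0.21395, +1.26447); u = 620.9·(-0.40768)/1.26447 + 307.5 = 107.3117, v = 485.8·(+0.21395)/1.26447 + 238.2 = 320.3968
M1: Pc = R·M1+t = (-0.24904, +0.15079, +1.15654); u = 620.9·(-0.24904)/1.15654 + 307.5 = 173.7999, v = 485.8·(+0.15079)/1.15654 + 238.2 = 301.5384
M2: Pc = R·M2+t = (-0.30552, -0.04095, +1.18573); u = 620.9·(-0.30552)/1.18573 + 307.5 = 147.5193, v = 485.8·(-0.04095)/1.18573 + 238.2 = 221.4241
M3: Pc = R·M3+t = (-0.46416, +0.02221, +1.29366); u = 620.9·(-0.46416)/1.29366 + 307.5 = 84.7238, v = 485.8·(+0.02221)/1.29366 + 238.2 = 246.5405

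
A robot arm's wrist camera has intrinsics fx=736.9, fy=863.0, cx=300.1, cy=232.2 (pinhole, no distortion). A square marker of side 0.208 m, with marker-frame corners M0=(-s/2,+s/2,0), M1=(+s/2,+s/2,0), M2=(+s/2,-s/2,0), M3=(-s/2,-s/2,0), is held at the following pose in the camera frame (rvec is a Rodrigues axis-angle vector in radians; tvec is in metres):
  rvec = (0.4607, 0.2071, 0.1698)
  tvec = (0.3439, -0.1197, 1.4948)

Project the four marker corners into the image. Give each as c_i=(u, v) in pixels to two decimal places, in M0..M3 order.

c0=(409.56, 204.73) c1=(508.88, 228.66) c2=(535.08, 117.73) c3=(428.73, 94.76)

Intrinsics K: fx=736.9, fy=863.0, cx=300.1, cy=232.2
Marker side s = 0.208 m; corners in marker frame (Z=0):
  M0 = (-0.1040, +0.1040, 0)
  M1 = (+0.1040, +0.1040, 0)
  M2 = (+0.1040, -0.1040, 0)
  M3 = (-0.1040, -0.1040, 0)
rvec = (0.4607, 0.2071, 0.1698), |rvec| = θ = 0.53289 rad = 30.532°
Rodrigues: sinθ=0.50802, 1−cosθ=0.13866; R = I + sinθ·[k]× + (1−cosθ)·[k]×²:
    [+0.96498 -0.11529 +0.23563]
    [+0.20846 +0.88229 -0.42203]
    [-0.15924 +0.45637 +0.87542]
t = (0.3439, -0.1197, 1.4948) m
M0: Pc = R·M0+t = (+0.23155, -0.04962, +1.55882); u = 736.9·(+0.23155)/1.55882 + 300.1 = 409.5612, v = 863.0·(-0.04962)/1.55882 + 232.2 = 204.7279
M1: Pc = R·M1+t = (+0.43227, -0.00626, +1.52570); u = 736.9·(+0.43227)/1.52570 + 300.1 = 508.8813, v = 863.0·(-0.00626)/1.52570 + 232.2 = 228.6580
M2: Pc = R·M2+t = (+0.45625, -0.18978, +1.43078); u = 736.9·(+0.45625)/1.43078 + 300.1 = 535.0838, v = 863.0·(-0.18978)/1.43078 + 232.2 = 117.7320
M3: Pc = R·M3+t = (+0.25553, -0.23314, +1.46390); u = 736.9·(+0.25553)/1.46390 + 300.1 = 428.7304, v = 863.0·(-0.23314)/1.46390 + 232.2 = 94.7599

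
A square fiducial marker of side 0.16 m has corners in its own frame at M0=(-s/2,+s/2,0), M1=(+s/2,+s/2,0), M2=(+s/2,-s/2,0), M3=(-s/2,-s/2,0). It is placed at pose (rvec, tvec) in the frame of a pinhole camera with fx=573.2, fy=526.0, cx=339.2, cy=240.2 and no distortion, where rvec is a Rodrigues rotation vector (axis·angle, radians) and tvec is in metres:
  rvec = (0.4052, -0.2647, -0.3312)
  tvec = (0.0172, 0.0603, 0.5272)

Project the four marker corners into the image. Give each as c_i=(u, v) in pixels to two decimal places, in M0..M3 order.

Intrinsics K: fx=573.2, fy=526.0, cx=339.2, cy=240.2
Marker side s = 0.16 m; corners in marker frame (Z=0):
  M0 = (-0.0800, +0.0800, 0)
  M1 = (+0.0800, +0.0800, 0)
  M2 = (+0.0800, -0.0800, 0)
  M3 = (-0.0800, -0.0800, 0)
rvec = (0.4052, -0.2647, -0.3312), |rvec| = θ = 0.58647 rad = 33.602°
Rodrigues: sinθ=0.55342, 1−cosθ=0.16710; R = I + sinθ·[k]× + (1−cosθ)·[k]×²:
    [+0.91267 +0.26043 -0.31498]
    [-0.36465 +0.86694 -0.33978]
    [+0.18459 +0.42496 +0.88619]
t = (0.0172, 0.0603, 0.5272) m
M0: Pc = R·M0+t = (-0.03498, +0.15883, +0.54643); u = 573.2·(-0.03498)/0.54643 + 339.2 = 302.5073, v = 526.0·(+0.15883)/0.54643 + 240.2 = 393.0887
M1: Pc = R·M1+t = (+0.11105, +0.10048, +0.57596); u = 573.2·(+0.11105)/0.57596 + 339.2 = 449.7149, v = 526.0·(+0.10048)/0.57596 + 240.2 = 331.9667
M2: Pc = R·M2+t = (+0.06938, -0.03823, +0.50797); u = 573.2·(+0.06938)/0.50797 + 339.2 = 417.4882, v = 526.0·(-0.03823)/0.50797 + 240.2 = 200.6162
M3: Pc = R·M3+t = (-0.07665, +0.02012, +0.47844); u = 573.2·(-0.07665)/0.47844 + 339.2 = 247.3707, v = 526.0·(+0.02012)/0.47844 + 240.2 = 262.3164

c0=(302.51, 393.09) c1=(449.71, 331.97) c2=(417.49, 200.62) c3=(247.37, 262.32)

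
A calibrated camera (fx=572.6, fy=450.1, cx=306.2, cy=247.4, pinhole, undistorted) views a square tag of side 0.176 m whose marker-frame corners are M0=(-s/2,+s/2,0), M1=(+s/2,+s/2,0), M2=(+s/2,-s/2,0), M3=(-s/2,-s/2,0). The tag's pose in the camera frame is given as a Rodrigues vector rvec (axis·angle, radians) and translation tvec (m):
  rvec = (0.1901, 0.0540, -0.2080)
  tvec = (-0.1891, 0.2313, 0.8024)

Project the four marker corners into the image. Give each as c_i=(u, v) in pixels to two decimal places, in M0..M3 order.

c0=(128.08, 429.35) c1=(246.53, 412.71) c2=(216.92, 321.94) c3=(94.16, 340.72)

Intrinsics K: fx=572.6, fy=450.1, cx=306.2, cy=247.4
Marker side s = 0.176 m; corners in marker frame (Z=0):
  M0 = (-0.0880, +0.0880, 0)
  M1 = (+0.0880, +0.0880, 0)
  M2 = (+0.0880, -0.0880, 0)
  M3 = (-0.0880, -0.0880, 0)
rvec = (0.1901, 0.0540, -0.2080), |rvec| = θ = 0.28691 rad = 16.439°
Rodrigues: sinθ=0.28299, 1−cosθ=0.04088; R = I + sinθ·[k]× + (1−cosθ)·[k]×²:
    [+0.97707 +0.21026 +0.03363]
    [-0.20006 +0.96057 -0.19308]
    [-0.07290 +0.18193 +0.98061]
t = (-0.1891, 0.2313, 0.8024) m
M0: Pc = R·M0+t = (-0.25658, +0.33344, +0.82482); u = 572.6·(-0.25658)/0.82482 + 306.2 = 128.0804, v = 450.1·(+0.33344)/0.82482 + 247.4 = 429.3531
M1: Pc = R·M1+t = (-0.08462, +0.29822, +0.81199); u = 572.6·(-0.08462)/0.81199 + 306.2 = 246.5311, v = 450.1·(+0.29822)/0.81199 + 247.4 = 412.7103
M2: Pc = R·M2+t = (-0.12162, +0.12916, +0.77998); u = 572.6·(-0.12162)/0.77998 + 306.2 = 216.9153, v = 450.1·(+0.12916)/0.77998 + 247.4 = 321.9369
M3: Pc = R·M3+t = (-0.29358, +0.16438, +0.79281); u = 572.6·(-0.29358)/0.79281 + 306.2 = 94.1600, v = 450.1·(+0.16438)/0.79281 + 247.4 = 340.7208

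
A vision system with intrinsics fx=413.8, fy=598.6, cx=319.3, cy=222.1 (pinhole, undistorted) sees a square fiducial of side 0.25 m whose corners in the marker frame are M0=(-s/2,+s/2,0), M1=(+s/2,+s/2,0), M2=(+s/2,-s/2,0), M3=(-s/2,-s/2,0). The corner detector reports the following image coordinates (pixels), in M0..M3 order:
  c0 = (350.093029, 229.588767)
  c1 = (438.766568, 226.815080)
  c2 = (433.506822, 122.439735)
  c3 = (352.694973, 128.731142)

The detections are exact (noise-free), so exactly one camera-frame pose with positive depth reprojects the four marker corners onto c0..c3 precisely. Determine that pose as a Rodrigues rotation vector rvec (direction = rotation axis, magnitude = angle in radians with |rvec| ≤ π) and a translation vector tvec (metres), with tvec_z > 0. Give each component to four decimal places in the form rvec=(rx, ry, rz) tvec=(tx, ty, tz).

rvec=(-0.4816, 0.1939, 0.0227) tvec=(0.2211, -0.0987, 1.2425)

Intrinsics K: fx=413.8, fy=598.6, cx=319.3, cy=222.1
Marker side s = 0.25 m; corners in marker frame (Z=0):
  M0 = (-0.1250, +0.1250, 0)
  M1 = (+0.1250, +0.1250, 0)
  M2 = (+0.1250, -0.1250, 0)
  M3 = (-0.1250, -0.1250, 0)
Detected image corners:
  c0 = (350.093029, 229.588767) px
  c1 = (438.766568, 226.815080) px
  c2 = (433.506822, 122.439735) px
  c3 = (352.694973, 128.731142) px
Planar DLT: solve 8×8 A·h = b for H (H[2,2]=1):
  H  [+277.84038 -140.15914 +392.92223]
  H  [-45.59089 +345.11395 +174.57260]
  H  [-0.15341 -0.36868 +1.00000]
B = K⁻¹H; ‖b₁‖=0.804799, ‖b₂‖=0.804799; λ = 2/(‖b₁‖+‖b₂‖) = 1.242547, sign → tz>0 ⇒ λ=+1.242547
r₁ = λ·B[:,0] = (+0.98137,-0.02391,-0.19061); r₂ = λ·B[:,1] = (-0.06738,+0.88634,-0.45810)
r₃ = r₁×r₂ = (+0.17990,+0.46241,+0.86822); SVD([r₁ r₂ r₃]) → R = UVᵀ:
  R  [+0.98137 -0.06738 +0.17990]
  R  [-0.02391 +0.88634 +0.46241]
  R  [-0.19061 -0.45810 +0.86822]
t = (+0.22107, -0.09866, +1.24255) m
tr R = 2.735938; θ = arccos((tr R − 1)/2) = 0.519698 rad = 29.777°
axis k = ((R−Rᵀ)₃₂, (R−Rᵀ)₁₃, (R−Rᵀ)₂₁) / (2 sinθ) = (-0.926783, +0.373039, +0.043766)
rvec = θ·k = (-0.481647, +0.193868, +0.022745)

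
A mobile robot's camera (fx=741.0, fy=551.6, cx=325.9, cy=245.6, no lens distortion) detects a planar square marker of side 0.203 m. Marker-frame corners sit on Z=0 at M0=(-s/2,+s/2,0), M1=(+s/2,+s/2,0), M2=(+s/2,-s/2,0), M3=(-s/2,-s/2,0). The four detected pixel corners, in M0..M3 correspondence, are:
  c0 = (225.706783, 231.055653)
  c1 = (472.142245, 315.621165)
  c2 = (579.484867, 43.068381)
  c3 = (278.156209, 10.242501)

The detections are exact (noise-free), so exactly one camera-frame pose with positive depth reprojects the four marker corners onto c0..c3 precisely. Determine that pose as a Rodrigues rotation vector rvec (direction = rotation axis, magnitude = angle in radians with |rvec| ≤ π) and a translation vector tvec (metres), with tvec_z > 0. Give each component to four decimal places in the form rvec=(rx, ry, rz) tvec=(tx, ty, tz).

Intrinsics K: fx=741.0, fy=551.6, cx=325.9, cy=245.6
Marker side s = 0.203 m; corners in marker frame (Z=0):
  M0 = (-0.1015, +0.1015, 0)
  M1 = (+0.1015, +0.1015, 0)
  M2 = (+0.1015, -0.1015, 0)
  M3 = (-0.1015, -0.1015, 0)
Detected image corners:
  c0 = (225.706783, 231.055653) px
  c1 = (472.142245, 315.621165) px
  c2 = (579.484867, 43.068381) px
  c3 = (278.156209, 10.242501) px
Planar DLT: solve 8×8 A·h = b for H (H[2,2]=1):
  H  [+879.23667 -127.88116 +369.78947]
  H  [+119.56799 +1296.05619 +154.49435]
  H  [-1.18582 +0.64140 +1.00000]
B = K⁻¹H; ‖b₁‖=2.208713, ‖b₂‖=2.208713; λ = 2/(‖b₁‖+‖b₂‖) = 0.452752, sign → tz>0 ⇒ λ=+0.452752
r₁ = λ·B[:,0] = (+0.77334,+0.33719,-0.53688); r₂ = λ·B[:,1] = (-0.20585,+0.93450,+0.29039)
r₃ = r₁×r₂ = (+0.59964,-0.11405,+0.79210); SVD([r₁ r₂ r₃]) → R = UVᵀ:
  R  [+0.77334 -0.20585 +0.59964]
  R  [+0.33719 +0.93450 -0.11405]
  R  [-0.53688 +0.29039 +0.79210]
t = (+0.02682, -0.07478, +0.45275) m
tr R = 2.499948; θ = arccos((tr R − 1)/2) = 0.722773 rad = 41.412°
axis k = ((R−Rᵀ)₃₂, (R−Rᵀ)₁₃, (R−Rᵀ)₂₁) / (2 sinθ) = (+0.305721, +0.859091, +0.410484)
rvec = θ·k = (+0.220967, +0.620928, +0.296687)

rvec=(0.2210, 0.6209, 0.2967) tvec=(0.0268, -0.0748, 0.4528)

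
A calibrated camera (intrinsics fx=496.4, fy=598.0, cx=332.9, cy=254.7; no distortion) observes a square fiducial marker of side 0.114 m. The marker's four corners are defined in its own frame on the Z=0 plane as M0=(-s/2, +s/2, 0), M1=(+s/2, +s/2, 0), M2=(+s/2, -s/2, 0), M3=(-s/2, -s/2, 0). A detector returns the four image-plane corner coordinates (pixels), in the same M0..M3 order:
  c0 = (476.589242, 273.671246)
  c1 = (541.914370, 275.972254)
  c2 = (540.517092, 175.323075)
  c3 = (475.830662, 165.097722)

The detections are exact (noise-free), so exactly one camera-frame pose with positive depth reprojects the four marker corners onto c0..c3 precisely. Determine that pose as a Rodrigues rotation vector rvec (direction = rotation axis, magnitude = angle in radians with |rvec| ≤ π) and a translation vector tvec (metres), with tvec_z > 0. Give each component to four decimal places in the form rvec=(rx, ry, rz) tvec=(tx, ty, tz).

rvec=(-0.0599, -0.4512, 0.0240) tvec=(0.2315, -0.0351, 0.6491)

Intrinsics K: fx=496.4, fy=598.0, cx=332.9, cy=254.7
Marker side s = 0.114 m; corners in marker frame (Z=0):
  M0 = (-0.0570, +0.0570, 0)
  M1 = (+0.0570, +0.0570, 0)
  M2 = (+0.0570, -0.0570, 0)
  M3 = (-0.0570, -0.0570, 0)
Detected image corners:
  c0 = (476.589242, 273.671246) px
  c1 = (541.914370, 275.972254) px
  c2 = (540.517092, 175.323075) px
  c3 = (475.830662, 165.097722) px
Planar DLT: solve 8×8 A·h = b for H (H[2,2]=1):
  H  [+911.20191 -39.93592 +509.95170]
  H  [+204.28595 +894.66439 +222.34563]
  H  [+0.67030 -0.09730 +1.00000]
B = K⁻¹H; ‖b₁‖=1.540688, ‖b₂‖=1.540688; λ = 2/(‖b₁‖+‖b₂‖) = 0.649061, sign → tz>0 ⇒ λ=+0.649061
r₁ = λ·B[:,0] = (+0.89966,+0.03643,+0.43507); r₂ = λ·B[:,1] = (-0.00986,+0.99796,-0.06315)
r₃ = r₁×r₂ = (-0.43648,+0.05253,+0.89818); SVD([r₁ r₂ r₃]) → R = UVᵀ:
  R  [+0.89966 -0.00986 -0.43648]
  R  [+0.03643 +0.99796 +0.05253]
  R  [+0.43507 -0.06315 +0.89818]
t = (+0.23150, -0.03512, +0.64906) m
tr R = 2.795797; θ = arccos((tr R − 1)/2) = 0.455825 rad = 26.117°
axis k = ((R−Rᵀ)₃₂, (R−Rᵀ)₁₃, (R−Rᵀ)₂₁) / (2 sinθ) = (-0.131394, -0.989935, +0.052578)
rvec = θ·k = (-0.059893, -0.451237, +0.023966)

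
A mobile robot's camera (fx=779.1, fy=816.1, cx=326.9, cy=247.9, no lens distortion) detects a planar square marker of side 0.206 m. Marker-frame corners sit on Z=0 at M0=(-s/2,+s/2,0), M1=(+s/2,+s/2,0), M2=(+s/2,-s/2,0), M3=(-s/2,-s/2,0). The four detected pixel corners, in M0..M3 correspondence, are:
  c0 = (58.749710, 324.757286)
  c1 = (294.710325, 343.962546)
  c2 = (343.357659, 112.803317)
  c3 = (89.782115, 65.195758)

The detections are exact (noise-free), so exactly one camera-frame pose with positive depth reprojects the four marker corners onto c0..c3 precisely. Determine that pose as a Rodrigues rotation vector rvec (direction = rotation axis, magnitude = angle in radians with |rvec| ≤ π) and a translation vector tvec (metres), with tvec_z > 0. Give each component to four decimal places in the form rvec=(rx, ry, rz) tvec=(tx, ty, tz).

rvec=(0.3190, -0.3136, 0.1679) tvec=(-0.1044, -0.0239, 0.6520)

Intrinsics K: fx=779.1, fy=816.1, cx=326.9, cy=247.9
Marker side s = 0.206 m; corners in marker frame (Z=0):
  M0 = (-0.1030, +0.1030, 0)
  M1 = (+0.1030, +0.1030, 0)
  M2 = (+0.1030, -0.1030, 0)
  M3 = (-0.1030, -0.1030, 0)
Detected image corners:
  c0 = (58.749710, 324.757286) px
  c1 = (294.710325, 343.962546) px
  c2 = (343.357659, 112.803317) px
  c3 = (89.782115, 65.195758) px
Planar DLT: solve 8×8 A·h = b for H (H[2,2]=1):
  H  [+1285.25228 -110.80728 +202.10841]
  H  [+265.62491 +1278.78451 +217.99483]
  H  [+0.50321 +0.43125 +1.00000]
B = K⁻¹H; ‖b₁‖=1.533742, ‖b₂‖=1.533742; λ = 2/(‖b₁‖+‖b₂‖) = 0.652000, sign → tz>0 ⇒ λ=+0.652000
r₁ = λ·B[:,0] = (+0.93792,+0.11255,+0.32809); r₂ = λ·B[:,1] = (-0.21071,+0.93624,+0.28118)
r₃ = r₁×r₂ = (-0.27553,-0.33285,+0.90183); SVD([r₁ r₂ r₃]) → R = UVᵀ:
  R  [+0.93792 -0.21071 -0.27553]
  R  [+0.11255 +0.93624 -0.33285]
  R  [+0.32809 +0.28118 +0.90183]
t = (-0.10443, -0.02389, +0.65200) m
tr R = 2.775981; θ = arccos((tr R − 1)/2) = 0.477840 rad = 27.378°
axis k = ((R−Rᵀ)₃₂, (R−Rᵀ)₁₃, (R−Rᵀ)₂₁) / (2 sinθ) = (+0.667626, -0.656309, +0.351475)
rvec = θ·k = (+0.319018, -0.313610, +0.167949)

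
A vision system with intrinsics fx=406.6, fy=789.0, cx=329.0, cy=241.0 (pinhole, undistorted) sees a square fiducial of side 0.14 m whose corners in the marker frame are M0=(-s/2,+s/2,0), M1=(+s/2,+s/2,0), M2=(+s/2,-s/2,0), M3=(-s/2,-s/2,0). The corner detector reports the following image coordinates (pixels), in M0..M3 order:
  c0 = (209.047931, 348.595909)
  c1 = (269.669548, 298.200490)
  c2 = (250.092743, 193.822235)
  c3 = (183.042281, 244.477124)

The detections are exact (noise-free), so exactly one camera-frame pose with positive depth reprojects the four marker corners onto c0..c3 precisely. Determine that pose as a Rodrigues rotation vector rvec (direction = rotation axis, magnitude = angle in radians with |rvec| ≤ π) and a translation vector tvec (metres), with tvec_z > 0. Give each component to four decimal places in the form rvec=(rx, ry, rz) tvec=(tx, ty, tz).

Intrinsics K: fx=406.6, fy=789.0, cx=329.0, cy=241.0
Marker side s = 0.14 m; corners in marker frame (Z=0):
  M0 = (-0.0700, +0.0700, 0)
  M1 = (+0.0700, +0.0700, 0)
  M2 = (+0.0700, -0.0700, 0)
  M3 = (-0.0700, -0.0700, 0)
Detected image corners:
  c0 = (209.047931, 348.595909) px
  c1 = (269.669548, 298.200490) px
  c2 = (250.092743, 193.822235) px
  c3 = (183.042281, 244.477124) px
Planar DLT: solve 8×8 A·h = b for H (H[2,2]=1):
  H  [+519.27562 +303.36972 +229.08680]
  H  [-284.33958 +912.47322 +273.03241]
  H  [+0.28206 +0.61865 +1.00000]
B = K⁻¹H; ‖b₁‖=1.174360, ‖b₂‖=1.174360; λ = 2/(‖b₁‖+‖b₂‖) = 0.851528, sign → tz>0 ⇒ λ=+0.851528
r₁ = λ·B[:,0] = (+0.89316,-0.38024,+0.24018); r₂ = λ·B[:,1] = (+0.20908,+0.82388,+0.52679)
r₃ = r₁×r₂ = (-0.39818,-0.42030,+0.81535); SVD([r₁ r₂ r₃]) → R = UVᵀ:
  R  [+0.89316 +0.20908 -0.39818]
  R  [-0.38024 +0.82388 -0.42030]
  R  [+0.24018 +0.52679 +0.81535]
t = (-0.20924, +0.03457, +0.85153) m
tr R = 2.532391; θ = arccos((tr R − 1)/2) = 0.697897 rad = 39.987°
axis k = ((R−Rᵀ)₃₂, (R−Rᵀ)₁₃, (R−Rᵀ)₂₁) / (2 sinθ) = (+0.736912, -0.496696, -0.458535)
rvec = θ·k = (+0.514288, -0.346642, -0.320010)

rvec=(0.5143, -0.3466, -0.3200) tvec=(-0.2092, 0.0346, 0.8515)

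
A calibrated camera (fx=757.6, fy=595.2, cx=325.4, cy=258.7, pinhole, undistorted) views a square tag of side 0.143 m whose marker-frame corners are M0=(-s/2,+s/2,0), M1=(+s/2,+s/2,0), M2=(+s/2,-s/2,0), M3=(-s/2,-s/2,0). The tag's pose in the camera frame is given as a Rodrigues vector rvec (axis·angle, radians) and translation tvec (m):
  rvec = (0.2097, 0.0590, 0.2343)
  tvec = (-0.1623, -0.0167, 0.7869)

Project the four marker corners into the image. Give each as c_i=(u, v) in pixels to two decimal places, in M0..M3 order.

Intrinsics K: fx=757.6, fy=595.2, cx=325.4, cy=258.7
Marker side s = 0.143 m; corners in marker frame (Z=0):
  M0 = (-0.0715, +0.0715, 0)
  M1 = (+0.0715, +0.0715, 0)
  M2 = (+0.0715, -0.0715, 0)
  M3 = (-0.0715, -0.0715, 0)
rvec = (0.2097, 0.0590, 0.2343), |rvec| = θ = 0.31992 rad = 18.330°
Rodrigues: sinθ=0.31449, 1−cosθ=0.05074; R = I + sinθ·[k]× + (1−cosθ)·[k]×²:
    [+0.97106 -0.22419 +0.08236]
    [+0.23646 +0.95098 -0.19929]
    [-0.03364 +0.21299 +0.97647]
t = (-0.1623, -0.0167, 0.7869) m
M0: Pc = R·M0+t = (-0.24776, +0.03439, +0.80453); u = 757.6·(-0.24776)/0.80453 + 325.4 = 92.0934, v = 595.2·(+0.03439)/0.80453 + 258.7 = 284.1410
M1: Pc = R·M1+t = (-0.10890, +0.06820, +0.79972); u = 757.6·(-0.10890)/0.79972 + 325.4 = 222.2372, v = 595.2·(+0.06820)/0.79972 + 258.7 = 309.4599
M2: Pc = R·M2+t = (-0.07684, -0.06779, +0.76927); u = 757.6·(-0.07684)/0.76927 + 325.4 = 249.7256, v = 595.2·(-0.06779)/0.76927 + 258.7 = 206.2502
M3: Pc = R·M3+t = (-0.21570, -0.10160, +0.77408); u = 757.6·(-0.21570)/0.77408 + 325.4 = 114.2901, v = 595.2·(-0.10160)/0.77408 + 258.7 = 180.5765

c0=(92.09, 284.14) c1=(222.24, 309.46) c2=(249.73, 206.25) c3=(114.29, 180.58)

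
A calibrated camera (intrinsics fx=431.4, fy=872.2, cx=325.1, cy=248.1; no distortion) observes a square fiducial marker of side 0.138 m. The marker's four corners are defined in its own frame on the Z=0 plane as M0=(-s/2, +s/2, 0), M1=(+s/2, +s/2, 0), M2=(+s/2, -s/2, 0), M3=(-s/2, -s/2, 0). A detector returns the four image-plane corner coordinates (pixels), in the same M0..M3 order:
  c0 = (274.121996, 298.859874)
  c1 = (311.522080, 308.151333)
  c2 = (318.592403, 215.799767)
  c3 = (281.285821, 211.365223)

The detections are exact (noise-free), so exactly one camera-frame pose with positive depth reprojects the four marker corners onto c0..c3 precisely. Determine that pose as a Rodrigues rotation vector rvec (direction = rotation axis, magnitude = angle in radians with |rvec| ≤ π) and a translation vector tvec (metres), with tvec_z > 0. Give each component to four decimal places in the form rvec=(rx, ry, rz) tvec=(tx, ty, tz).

Intrinsics K: fx=431.4, fy=872.2, cx=325.1, cy=248.1
Marker side s = 0.138 m; corners in marker frame (Z=0):
  M0 = (-0.0690, +0.0690, 0)
  M1 = (+0.0690, +0.0690, 0)
  M2 = (+0.0690, -0.0690, 0)
  M3 = (-0.0690, -0.0690, 0)
Detected image corners:
  c0 = (274.121996, 298.859874) px
  c1 = (311.522080, 308.151333) px
  c2 = (318.592403, 215.799767) px
  c3 = (281.285821, 211.365223) px
Planar DLT: solve 8×8 A·h = b for H (H[2,2]=1):
  H  [+156.74078 -78.66619 +295.90762]
  H  [-49.76751 +627.52338 +258.16953]
  H  [-0.38442 -0.09138 +1.00000]
B = K⁻¹H; ‖b₁‖=0.759572, ‖b₂‖=0.759572; λ = 2/(‖b₁‖+‖b₂‖) = 1.316531, sign → tz>0 ⇒ λ=+1.316531
r₁ = λ·B[:,0] = (+0.85973,+0.06884,-0.50610); r₂ = λ·B[:,1] = (-0.14941,+0.98143,-0.12031)
r₃ = r₁×r₂ = (+0.48841,+0.17905,+0.85405); SVD([r₁ r₂ r₃]) → R = UVᵀ:
  R  [+0.85973 -0.14941 +0.48841]
  R  [+0.06884 +0.98143 +0.17905]
  R  [-0.50610 -0.12031 +0.85405]
t = (-0.08909, +0.01520, +1.31653) m
tr R = 2.695200; θ = arccos((tr R − 1)/2) = 0.559350 rad = 32.048°
axis k = ((R−Rᵀ)₃₂, (R−Rᵀ)₁₃, (R−Rᵀ)₂₁) / (2 sinθ) = (-0.282073, +0.937094, +0.205646)
rvec = θ·k = (-0.157777, +0.524163, +0.115028)

rvec=(-0.1578, 0.5242, 0.1150) tvec=(-0.0891, 0.0152, 1.3165)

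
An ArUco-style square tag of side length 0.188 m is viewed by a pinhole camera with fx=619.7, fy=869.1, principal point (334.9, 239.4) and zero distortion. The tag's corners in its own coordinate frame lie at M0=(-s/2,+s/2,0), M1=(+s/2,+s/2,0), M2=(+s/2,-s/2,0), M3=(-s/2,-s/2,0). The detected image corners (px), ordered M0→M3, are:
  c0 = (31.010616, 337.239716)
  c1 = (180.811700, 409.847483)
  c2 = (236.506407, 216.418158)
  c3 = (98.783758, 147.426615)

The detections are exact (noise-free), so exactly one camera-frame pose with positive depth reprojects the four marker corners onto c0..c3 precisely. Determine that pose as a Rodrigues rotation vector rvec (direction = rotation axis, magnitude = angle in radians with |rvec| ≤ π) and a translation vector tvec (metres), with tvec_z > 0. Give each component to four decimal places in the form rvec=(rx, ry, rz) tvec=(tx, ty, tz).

rvec=(-0.3233, -0.0999, 0.3338) tvec=(-0.2456, 0.0309, 0.7746)

Intrinsics K: fx=619.7, fy=869.1, cx=334.9, cy=239.4
Marker side s = 0.188 m; corners in marker frame (Z=0):
  M0 = (-0.0940, +0.0940, 0)
  M1 = (+0.0940, +0.0940, 0)
  M2 = (+0.0940, -0.0940, 0)
  M3 = (-0.0940, -0.0940, 0)
Detected image corners:
  c0 = (31.010616, 337.239716) px
  c1 = (180.811700, 409.847483) px
  c2 = (236.506407, 216.418158) px
  c3 = (98.783758, 147.426615) px
Planar DLT: solve 8×8 A·h = b for H (H[2,2]=1):
  H  [+771.05591 -386.04752 +138.38270]
  H  [+391.72923 +901.85732 +274.11014]
  H  [+0.05587 -0.42291 +1.00000]
B = K⁻¹H; ‖b₁‖=1.290949, ‖b₂‖=1.290949; λ = 2/(‖b₁‖+‖b₂‖) = 0.774624, sign → tz>0 ⇒ λ=+0.774624
r₁ = λ·B[:,0] = (+0.94043,+0.33722,+0.04328); r₂ = λ·B[:,1] = (-0.30552,+0.89406,-0.32759)
r₃ = r₁×r₂ = (-0.14917,+0.29486,+0.94383); SVD([r₁ r₂ r₃]) → R = UVᵀ:
  R  [+0.94043 -0.30552 -0.14917]
  R  [+0.33722 +0.89406 +0.29486]
  R  [+0.04328 -0.32759 +0.94383]
t = (-0.24565, +0.03094, +0.77462) m
tr R = 2.778314; θ = arccos((tr R − 1)/2) = 0.475296 rad = 27.232°
axis k = ((R−Rᵀ)₃₂, (R−Rᵀ)₁₃, (R−Rᵀ)₂₁) / (2 sinθ) = (-0.680120, -0.210278, +0.702296)
rvec = θ·k = (-0.323258, -0.099945, +0.333799)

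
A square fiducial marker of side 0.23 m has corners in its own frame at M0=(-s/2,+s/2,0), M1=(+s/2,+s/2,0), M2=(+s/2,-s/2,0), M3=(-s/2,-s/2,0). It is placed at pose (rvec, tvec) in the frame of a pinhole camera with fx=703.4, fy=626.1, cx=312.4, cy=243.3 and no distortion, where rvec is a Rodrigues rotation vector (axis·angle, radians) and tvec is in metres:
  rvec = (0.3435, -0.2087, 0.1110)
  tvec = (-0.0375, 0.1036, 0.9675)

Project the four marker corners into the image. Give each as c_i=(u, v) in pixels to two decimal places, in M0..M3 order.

c0=(193.29, 373.04) c1=(351.92, 376.75) c2=(379.21, 246.13) c3=(209.12, 234.76)

Intrinsics K: fx=703.4, fy=626.1, cx=312.4, cy=243.3
Marker side s = 0.23 m; corners in marker frame (Z=0):
  M0 = (-0.1150, +0.1150, 0)
  M1 = (+0.1150, +0.1150, 0)
  M2 = (+0.1150, -0.1150, 0)
  M3 = (-0.1150, -0.1150, 0)
rvec = (0.3435, -0.2087, 0.1110), |rvec| = θ = 0.41698 rad = 23.891°
Rodrigues: sinθ=0.40500, 1−cosθ=0.08568; R = I + sinθ·[k]× + (1−cosθ)·[k]×²:
    [+0.97246 -0.14314 -0.18391]
    [+0.07248 +0.93578 -0.34505]
    [+0.22149 +0.32222 +0.92039]
t = (-0.0375, 0.1036, 0.9675) m
M0: Pc = R·M0+t = (-0.16579, +0.20288, +0.97908); u = 703.4·(-0.16579)/0.97908 + 312.4 = 193.2888, v = 626.1·(+0.20288)/0.97908 + 243.3 = 373.0364
M1: Pc = R·M1+t = (+0.05787, +0.21955, +1.03003); u = 703.4·(+0.05787)/1.03003 + 312.4 = 351.9207, v = 626.1·(+0.21955)/1.03003 + 243.3 = 376.7534
M2: Pc = R·M2+t = (+0.09079, +0.00432, +0.95592); u = 703.4·(+0.09079)/0.95592 + 312.4 = 379.2099, v = 626.1·(+0.00432)/0.95592 + 243.3 = 246.1299
M3: Pc = R·M3+t = (-0.13287, -0.01235, +0.90497); u = 703.4·(-0.13287)/0.90497 + 312.4 = 209.1236, v = 626.1·(-0.01235)/0.90497 + 243.3 = 234.7554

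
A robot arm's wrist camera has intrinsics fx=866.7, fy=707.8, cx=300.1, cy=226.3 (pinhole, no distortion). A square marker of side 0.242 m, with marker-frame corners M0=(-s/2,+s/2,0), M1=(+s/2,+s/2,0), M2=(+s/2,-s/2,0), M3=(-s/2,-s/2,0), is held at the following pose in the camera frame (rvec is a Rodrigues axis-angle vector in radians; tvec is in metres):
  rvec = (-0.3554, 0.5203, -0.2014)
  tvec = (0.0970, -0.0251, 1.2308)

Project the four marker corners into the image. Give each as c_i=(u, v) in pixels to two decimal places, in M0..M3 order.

c0=(304.30, 294.61) c1=(462.40, 259.33) c2=(433.38, 128.00) c3=(288.58, 171.56)

Intrinsics K: fx=866.7, fy=707.8, cx=300.1, cy=226.3
Marker side s = 0.242 m; corners in marker frame (Z=0):
  M0 = (-0.1210, +0.1210, 0)
  M1 = (+0.1210, +0.1210, 0)
  M2 = (+0.1210, -0.1210, 0)
  M3 = (-0.1210, -0.1210, 0)
rvec = (-0.3554, 0.5203, -0.2014), |rvec| = θ = 0.66150 rad = 37.901°
Rodrigues: sinθ=0.61430, 1−cosθ=0.21093; R = I + sinθ·[k]× + (1−cosθ)·[k]×²:
    [+0.84996 +0.09790 +0.51768]
    [-0.27616 +0.91956 +0.27953]
    [-0.44867 -0.38055 +0.80862]
t = (0.0970, -0.0251, 1.2308) m
M0: Pc = R·M0+t = (+0.00600, +0.11958, +1.23904); u = 866.7·(+0.00600)/1.23904 + 300.1 = 304.2974, v = 707.8·(+0.11958)/1.23904 + 226.3 = 294.6115
M1: Pc = R·M1+t = (+0.21169, +0.05275, +1.13046); u = 866.7·(+0.21169)/1.13046 + 300.1 = 462.3978, v = 707.8·(+0.05275)/1.13046 + 226.3 = 259.3283
M2: Pc = R·M2+t = (+0.18800, -0.16978, +1.22256); u = 866.7·(+0.18800)/1.22256 + 300.1 = 433.3772, v = 707.8·(-0.16978)/1.22256 + 226.3 = 128.0041
M3: Pc = R·M3+t = (-0.01769, -0.10295, +1.33114); u = 866.7·(-0.01769)/1.33114 + 300.1 = 288.5821, v = 707.8·(-0.10295)/1.33114 + 226.3 = 171.5581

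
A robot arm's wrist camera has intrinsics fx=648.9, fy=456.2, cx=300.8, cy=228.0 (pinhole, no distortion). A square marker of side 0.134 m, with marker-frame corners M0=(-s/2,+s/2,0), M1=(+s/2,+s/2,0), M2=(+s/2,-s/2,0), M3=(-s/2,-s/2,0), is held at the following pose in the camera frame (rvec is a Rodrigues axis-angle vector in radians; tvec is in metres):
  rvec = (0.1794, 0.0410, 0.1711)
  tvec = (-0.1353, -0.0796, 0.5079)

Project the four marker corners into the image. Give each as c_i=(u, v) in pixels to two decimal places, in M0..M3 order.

Intrinsics K: fx=648.9, fy=456.2, cx=300.8, cy=228.0
Marker side s = 0.134 m; corners in marker frame (Z=0):
  M0 = (-0.0670, +0.0670, 0)
  M1 = (+0.0670, +0.0670, 0)
  M2 = (+0.0670, -0.0670, 0)
  M3 = (-0.0670, -0.0670, 0)
rvec = (0.1794, 0.0410, 0.1711), |rvec| = θ = 0.25128 rad = 14.397°
Rodrigues: sinθ=0.24864, 1−cosθ=0.03140; R = I + sinθ·[k]× + (1−cosθ)·[k]×²:
    [+0.98460 -0.16565 +0.05584]
    [+0.17296 +0.96943 -0.17403]
    [-0.02530 +0.18101 +0.98316]
t = (-0.1353, -0.0796, 0.5079) m
M0: Pc = R·M0+t = (-0.21237, -0.02624, +0.52172); u = 648.9·(-0.21237)/0.52172 + 300.8 = 36.6659, v = 456.2·(-0.02624)/0.52172 + 228.0 = 205.0584
M1: Pc = R·M1+t = (-0.08043, -0.00306, +0.51833); u = 648.9·(-0.08043)/0.51833 + 300.8 = 200.1098, v = 456.2·(-0.00306)/0.51833 + 228.0 = 225.3072
M2: Pc = R·M2+t = (-0.05823, -0.13296, +0.49408); u = 648.9·(-0.05823)/0.49408 + 300.8 = 224.3189, v = 456.2·(-0.13296)/0.49408 + 228.0 = 105.2300
M3: Pc = R·M3+t = (-0.19017, -0.15614, +0.49747); u = 648.9·(-0.19017)/0.49747 + 300.8 = 52.7410, v = 456.2·(-0.15614)/0.49747 + 228.0 = 84.8123

c0=(36.67, 205.06) c1=(200.11, 225.31) c2=(224.32, 105.23) c3=(52.74, 84.81)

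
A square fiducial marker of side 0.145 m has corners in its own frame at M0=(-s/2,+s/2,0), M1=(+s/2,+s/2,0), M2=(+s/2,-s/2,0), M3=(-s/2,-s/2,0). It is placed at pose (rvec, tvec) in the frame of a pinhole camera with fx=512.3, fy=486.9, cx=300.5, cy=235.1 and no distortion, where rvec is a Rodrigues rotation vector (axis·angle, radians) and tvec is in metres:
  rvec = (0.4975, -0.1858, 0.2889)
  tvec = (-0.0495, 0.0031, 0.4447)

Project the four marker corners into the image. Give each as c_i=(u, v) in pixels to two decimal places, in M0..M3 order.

c0=(143.36, 285.51) c1=(296.26, 314.28) c2=(350.25, 188.35) c3=(177.39, 143.62)

Intrinsics K: fx=512.3, fy=486.9, cx=300.5, cy=235.1
Marker side s = 0.145 m; corners in marker frame (Z=0):
  M0 = (-0.0725, +0.0725, 0)
  M1 = (+0.0725, +0.0725, 0)
  M2 = (+0.0725, -0.0725, 0)
  M3 = (-0.0725, -0.0725, 0)
rvec = (0.4975, -0.1858, 0.2889), |rvec| = θ = 0.60456 rad = 34.639°
Rodrigues: sinθ=0.56840, 1−cosθ=0.17725; R = I + sinθ·[k]× + (1−cosθ)·[k]×²:
    [+0.94278 -0.31645 -0.10499]
    [+0.22679 +0.83949 -0.49377]
    [+0.24439 +0.44171 +0.86323]
t = (-0.0495, 0.0031, 0.4447) m
M0: Pc = R·M0+t = (-0.14079, +0.04752, +0.45901); u = 512.3·(-0.14079)/0.45901 + 300.5 = 143.3586, v = 486.9·(+0.04752)/0.45901 + 235.1 = 285.5087
M1: Pc = R·M1+t = (-0.00409, +0.08041, +0.49444); u = 512.3·(-0.00409)/0.49444 + 300.5 = 296.2615, v = 486.9·(+0.08041)/0.49444 + 235.1 = 314.2793
M2: Pc = R·M2+t = (+0.04179, -0.04132, +0.43039); u = 512.3·(+0.04179)/0.43039 + 300.5 = 350.2478, v = 486.9·(-0.04132)/0.43039 + 235.1 = 188.3542
M3: Pc = R·M3+t = (-0.09491, -0.07421, +0.39496); u = 512.3·(-0.09491)/0.39496 + 300.5 = 177.3931, v = 486.9·(-0.07421)/0.39496 + 235.1 = 143.6197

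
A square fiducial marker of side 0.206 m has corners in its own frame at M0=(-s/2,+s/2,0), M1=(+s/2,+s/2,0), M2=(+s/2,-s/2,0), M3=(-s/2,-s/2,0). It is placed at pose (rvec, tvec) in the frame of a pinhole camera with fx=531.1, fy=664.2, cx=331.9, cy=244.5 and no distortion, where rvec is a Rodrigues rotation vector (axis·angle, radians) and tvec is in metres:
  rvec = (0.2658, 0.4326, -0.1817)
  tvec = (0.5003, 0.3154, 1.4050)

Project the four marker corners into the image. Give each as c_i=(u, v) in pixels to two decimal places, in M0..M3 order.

c0=(487.76, 436.38) c1=(568.52, 437.26) c2=(557.61, 346.55) c3=(475.03, 351.34)

Intrinsics K: fx=531.1, fy=664.2, cx=331.9, cy=244.5
Marker side s = 0.206 m; corners in marker frame (Z=0):
  M0 = (-0.1030, +0.1030, 0)
  M1 = (+0.1030, +0.1030, 0)
  M2 = (+0.1030, -0.1030, 0)
  M3 = (-0.1030, -0.1030, 0)
rvec = (0.2658, 0.4326, -0.1817), |rvec| = θ = 0.53927 rad = 30.898°
Rodrigues: sinθ=0.51351, 1−cosθ=0.14191; R = I + sinθ·[k]× + (1−cosθ)·[k]×²:
    [+0.89256 +0.22913 +0.38837]
    [-0.11691 +0.94941 -0.29146]
    [-0.43550 +0.21474 +0.87420]
t = (0.5003, 0.3154, 1.4050) m
M0: Pc = R·M0+t = (+0.43197, +0.42523, +1.47198); u = 531.1·(+0.43197)/1.47198 + 331.9 = 487.7569, v = 664.2·(+0.42523)/1.47198 + 244.5 = 436.3771
M1: Pc = R·M1+t = (+0.61583, +0.40115, +1.38226); u = 531.1·(+0.61583)/1.38226 + 331.9 = 568.5193, v = 664.2·(+0.40115)/1.38226 + 244.5 = 437.2583
M2: Pc = R·M2+t = (+0.56863, +0.20557, +1.33802); u = 531.1·(+0.56863)/1.33802 + 331.9 = 557.6067, v = 664.2·(+0.20557)/1.33802 + 244.5 = 346.5452
M3: Pc = R·M3+t = (+0.38477, +0.22965, +1.42774); u = 531.1·(+0.38477)/1.42774 + 331.9 = 475.0277, v = 664.2·(+0.22965)/1.42774 + 244.5 = 351.3368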